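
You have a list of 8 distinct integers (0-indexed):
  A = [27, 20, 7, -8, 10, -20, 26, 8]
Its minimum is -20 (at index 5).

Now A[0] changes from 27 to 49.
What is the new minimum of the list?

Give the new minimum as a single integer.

Answer: -20

Derivation:
Old min = -20 (at index 5)
Change: A[0] 27 -> 49
Changed element was NOT the old min.
  New min = min(old_min, new_val) = min(-20, 49) = -20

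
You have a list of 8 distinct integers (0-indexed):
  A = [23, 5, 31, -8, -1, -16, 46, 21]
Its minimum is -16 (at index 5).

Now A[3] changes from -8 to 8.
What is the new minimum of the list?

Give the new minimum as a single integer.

Answer: -16

Derivation:
Old min = -16 (at index 5)
Change: A[3] -8 -> 8
Changed element was NOT the old min.
  New min = min(old_min, new_val) = min(-16, 8) = -16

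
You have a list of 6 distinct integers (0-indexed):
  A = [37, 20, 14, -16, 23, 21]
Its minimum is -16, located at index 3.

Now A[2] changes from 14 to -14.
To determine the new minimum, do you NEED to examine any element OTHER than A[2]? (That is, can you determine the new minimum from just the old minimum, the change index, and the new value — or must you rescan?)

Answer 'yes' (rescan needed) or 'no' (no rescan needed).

Answer: no

Derivation:
Old min = -16 at index 3
Change at index 2: 14 -> -14
Index 2 was NOT the min. New min = min(-16, -14). No rescan of other elements needed.
Needs rescan: no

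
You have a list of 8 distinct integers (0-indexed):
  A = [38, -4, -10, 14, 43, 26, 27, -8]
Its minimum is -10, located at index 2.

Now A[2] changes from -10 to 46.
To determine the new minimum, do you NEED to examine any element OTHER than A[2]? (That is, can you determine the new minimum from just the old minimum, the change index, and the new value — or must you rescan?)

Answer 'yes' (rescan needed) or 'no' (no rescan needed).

Answer: yes

Derivation:
Old min = -10 at index 2
Change at index 2: -10 -> 46
Index 2 WAS the min and new value 46 > old min -10. Must rescan other elements to find the new min.
Needs rescan: yes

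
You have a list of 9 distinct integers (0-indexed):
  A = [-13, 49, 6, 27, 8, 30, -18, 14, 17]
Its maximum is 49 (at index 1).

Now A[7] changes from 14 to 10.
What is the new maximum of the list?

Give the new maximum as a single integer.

Answer: 49

Derivation:
Old max = 49 (at index 1)
Change: A[7] 14 -> 10
Changed element was NOT the old max.
  New max = max(old_max, new_val) = max(49, 10) = 49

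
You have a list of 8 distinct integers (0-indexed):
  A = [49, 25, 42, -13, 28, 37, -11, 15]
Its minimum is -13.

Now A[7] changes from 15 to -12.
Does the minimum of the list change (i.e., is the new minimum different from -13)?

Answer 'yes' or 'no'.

Answer: no

Derivation:
Old min = -13
Change: A[7] 15 -> -12
Changed element was NOT the min; min changes only if -12 < -13.
New min = -13; changed? no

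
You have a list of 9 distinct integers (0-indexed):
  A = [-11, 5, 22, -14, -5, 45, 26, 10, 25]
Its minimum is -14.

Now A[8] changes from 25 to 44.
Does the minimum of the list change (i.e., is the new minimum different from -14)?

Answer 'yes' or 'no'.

Answer: no

Derivation:
Old min = -14
Change: A[8] 25 -> 44
Changed element was NOT the min; min changes only if 44 < -14.
New min = -14; changed? no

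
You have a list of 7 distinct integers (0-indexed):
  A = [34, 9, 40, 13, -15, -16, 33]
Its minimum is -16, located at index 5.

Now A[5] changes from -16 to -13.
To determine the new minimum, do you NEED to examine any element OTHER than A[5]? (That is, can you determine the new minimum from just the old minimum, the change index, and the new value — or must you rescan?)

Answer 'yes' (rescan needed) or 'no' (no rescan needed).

Old min = -16 at index 5
Change at index 5: -16 -> -13
Index 5 WAS the min and new value -13 > old min -16. Must rescan other elements to find the new min.
Needs rescan: yes

Answer: yes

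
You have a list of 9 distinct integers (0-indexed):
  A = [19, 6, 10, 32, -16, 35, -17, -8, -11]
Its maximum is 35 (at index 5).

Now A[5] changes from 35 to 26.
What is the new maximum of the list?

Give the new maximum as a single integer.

Answer: 32

Derivation:
Old max = 35 (at index 5)
Change: A[5] 35 -> 26
Changed element WAS the max -> may need rescan.
  Max of remaining elements: 32
  New max = max(26, 32) = 32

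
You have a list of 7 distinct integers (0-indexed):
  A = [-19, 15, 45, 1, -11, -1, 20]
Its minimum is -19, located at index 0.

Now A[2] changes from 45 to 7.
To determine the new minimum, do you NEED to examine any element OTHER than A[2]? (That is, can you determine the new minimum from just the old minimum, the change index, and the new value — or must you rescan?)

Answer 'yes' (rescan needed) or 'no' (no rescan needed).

Old min = -19 at index 0
Change at index 2: 45 -> 7
Index 2 was NOT the min. New min = min(-19, 7). No rescan of other elements needed.
Needs rescan: no

Answer: no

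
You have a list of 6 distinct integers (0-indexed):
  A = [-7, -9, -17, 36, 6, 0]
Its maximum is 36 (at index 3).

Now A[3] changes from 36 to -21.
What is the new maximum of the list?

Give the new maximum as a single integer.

Old max = 36 (at index 3)
Change: A[3] 36 -> -21
Changed element WAS the max -> may need rescan.
  Max of remaining elements: 6
  New max = max(-21, 6) = 6

Answer: 6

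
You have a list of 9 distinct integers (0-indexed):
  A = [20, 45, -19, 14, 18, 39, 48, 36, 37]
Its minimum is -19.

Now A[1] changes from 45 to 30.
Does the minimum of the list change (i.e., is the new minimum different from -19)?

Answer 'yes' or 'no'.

Answer: no

Derivation:
Old min = -19
Change: A[1] 45 -> 30
Changed element was NOT the min; min changes only if 30 < -19.
New min = -19; changed? no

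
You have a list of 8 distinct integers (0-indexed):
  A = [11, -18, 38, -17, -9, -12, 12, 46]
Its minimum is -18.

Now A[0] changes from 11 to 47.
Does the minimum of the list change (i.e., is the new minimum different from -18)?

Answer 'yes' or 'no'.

Answer: no

Derivation:
Old min = -18
Change: A[0] 11 -> 47
Changed element was NOT the min; min changes only if 47 < -18.
New min = -18; changed? no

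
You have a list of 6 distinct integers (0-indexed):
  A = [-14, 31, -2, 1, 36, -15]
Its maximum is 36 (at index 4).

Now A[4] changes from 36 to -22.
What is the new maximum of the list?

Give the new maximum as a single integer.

Old max = 36 (at index 4)
Change: A[4] 36 -> -22
Changed element WAS the max -> may need rescan.
  Max of remaining elements: 31
  New max = max(-22, 31) = 31

Answer: 31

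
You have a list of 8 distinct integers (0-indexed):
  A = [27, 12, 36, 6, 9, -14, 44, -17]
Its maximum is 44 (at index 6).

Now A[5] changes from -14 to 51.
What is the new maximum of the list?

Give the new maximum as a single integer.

Answer: 51

Derivation:
Old max = 44 (at index 6)
Change: A[5] -14 -> 51
Changed element was NOT the old max.
  New max = max(old_max, new_val) = max(44, 51) = 51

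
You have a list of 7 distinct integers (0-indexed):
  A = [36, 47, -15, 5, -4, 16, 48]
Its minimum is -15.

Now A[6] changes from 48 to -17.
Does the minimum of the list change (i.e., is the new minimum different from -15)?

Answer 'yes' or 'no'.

Answer: yes

Derivation:
Old min = -15
Change: A[6] 48 -> -17
Changed element was NOT the min; min changes only if -17 < -15.
New min = -17; changed? yes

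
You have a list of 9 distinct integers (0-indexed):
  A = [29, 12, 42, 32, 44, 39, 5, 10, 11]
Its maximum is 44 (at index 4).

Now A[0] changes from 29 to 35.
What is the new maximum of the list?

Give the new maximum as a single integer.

Answer: 44

Derivation:
Old max = 44 (at index 4)
Change: A[0] 29 -> 35
Changed element was NOT the old max.
  New max = max(old_max, new_val) = max(44, 35) = 44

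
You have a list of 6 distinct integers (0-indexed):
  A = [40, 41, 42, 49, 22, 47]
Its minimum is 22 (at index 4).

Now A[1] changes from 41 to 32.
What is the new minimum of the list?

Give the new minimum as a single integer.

Answer: 22

Derivation:
Old min = 22 (at index 4)
Change: A[1] 41 -> 32
Changed element was NOT the old min.
  New min = min(old_min, new_val) = min(22, 32) = 22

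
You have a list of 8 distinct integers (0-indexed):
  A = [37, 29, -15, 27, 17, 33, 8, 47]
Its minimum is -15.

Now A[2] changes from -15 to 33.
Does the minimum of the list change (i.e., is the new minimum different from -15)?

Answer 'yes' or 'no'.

Old min = -15
Change: A[2] -15 -> 33
Changed element was the min; new min must be rechecked.
New min = 8; changed? yes

Answer: yes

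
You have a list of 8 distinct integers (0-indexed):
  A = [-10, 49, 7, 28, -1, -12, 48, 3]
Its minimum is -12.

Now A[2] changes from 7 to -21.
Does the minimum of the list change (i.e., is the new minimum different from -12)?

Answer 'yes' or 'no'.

Answer: yes

Derivation:
Old min = -12
Change: A[2] 7 -> -21
Changed element was NOT the min; min changes only if -21 < -12.
New min = -21; changed? yes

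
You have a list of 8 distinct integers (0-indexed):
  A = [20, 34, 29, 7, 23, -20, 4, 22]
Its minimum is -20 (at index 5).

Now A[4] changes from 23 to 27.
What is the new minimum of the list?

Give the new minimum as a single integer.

Old min = -20 (at index 5)
Change: A[4] 23 -> 27
Changed element was NOT the old min.
  New min = min(old_min, new_val) = min(-20, 27) = -20

Answer: -20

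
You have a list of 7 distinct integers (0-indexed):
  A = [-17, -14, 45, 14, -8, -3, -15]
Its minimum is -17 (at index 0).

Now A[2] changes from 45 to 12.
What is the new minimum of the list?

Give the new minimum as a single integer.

Answer: -17

Derivation:
Old min = -17 (at index 0)
Change: A[2] 45 -> 12
Changed element was NOT the old min.
  New min = min(old_min, new_val) = min(-17, 12) = -17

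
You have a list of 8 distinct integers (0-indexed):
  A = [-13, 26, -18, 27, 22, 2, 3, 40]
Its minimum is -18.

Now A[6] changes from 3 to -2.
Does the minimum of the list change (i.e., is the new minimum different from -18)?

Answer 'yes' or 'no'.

Old min = -18
Change: A[6] 3 -> -2
Changed element was NOT the min; min changes only if -2 < -18.
New min = -18; changed? no

Answer: no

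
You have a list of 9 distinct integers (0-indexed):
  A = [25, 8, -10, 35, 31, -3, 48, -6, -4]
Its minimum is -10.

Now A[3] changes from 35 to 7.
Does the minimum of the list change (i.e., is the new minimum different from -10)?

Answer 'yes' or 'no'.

Old min = -10
Change: A[3] 35 -> 7
Changed element was NOT the min; min changes only if 7 < -10.
New min = -10; changed? no

Answer: no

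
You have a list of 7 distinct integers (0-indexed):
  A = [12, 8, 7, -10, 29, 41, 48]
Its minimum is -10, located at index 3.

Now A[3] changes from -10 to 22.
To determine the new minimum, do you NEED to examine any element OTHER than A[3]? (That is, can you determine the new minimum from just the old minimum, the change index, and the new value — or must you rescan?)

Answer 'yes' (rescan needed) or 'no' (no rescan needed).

Answer: yes

Derivation:
Old min = -10 at index 3
Change at index 3: -10 -> 22
Index 3 WAS the min and new value 22 > old min -10. Must rescan other elements to find the new min.
Needs rescan: yes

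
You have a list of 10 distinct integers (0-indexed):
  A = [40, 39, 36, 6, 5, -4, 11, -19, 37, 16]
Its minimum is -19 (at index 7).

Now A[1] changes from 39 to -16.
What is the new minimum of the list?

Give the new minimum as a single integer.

Old min = -19 (at index 7)
Change: A[1] 39 -> -16
Changed element was NOT the old min.
  New min = min(old_min, new_val) = min(-19, -16) = -19

Answer: -19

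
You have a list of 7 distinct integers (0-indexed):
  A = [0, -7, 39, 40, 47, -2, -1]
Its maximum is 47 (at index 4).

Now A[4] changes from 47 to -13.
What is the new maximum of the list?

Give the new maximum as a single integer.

Answer: 40

Derivation:
Old max = 47 (at index 4)
Change: A[4] 47 -> -13
Changed element WAS the max -> may need rescan.
  Max of remaining elements: 40
  New max = max(-13, 40) = 40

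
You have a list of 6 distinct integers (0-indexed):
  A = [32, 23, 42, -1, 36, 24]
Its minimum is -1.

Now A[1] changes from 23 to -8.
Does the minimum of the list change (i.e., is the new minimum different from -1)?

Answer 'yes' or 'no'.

Old min = -1
Change: A[1] 23 -> -8
Changed element was NOT the min; min changes only if -8 < -1.
New min = -8; changed? yes

Answer: yes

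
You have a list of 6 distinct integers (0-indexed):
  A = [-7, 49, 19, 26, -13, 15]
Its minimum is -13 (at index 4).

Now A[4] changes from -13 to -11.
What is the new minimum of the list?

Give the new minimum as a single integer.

Old min = -13 (at index 4)
Change: A[4] -13 -> -11
Changed element WAS the min. Need to check: is -11 still <= all others?
  Min of remaining elements: -7
  New min = min(-11, -7) = -11

Answer: -11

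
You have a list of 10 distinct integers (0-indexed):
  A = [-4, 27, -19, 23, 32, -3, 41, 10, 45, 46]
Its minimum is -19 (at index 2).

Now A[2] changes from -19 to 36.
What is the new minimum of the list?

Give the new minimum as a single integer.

Old min = -19 (at index 2)
Change: A[2] -19 -> 36
Changed element WAS the min. Need to check: is 36 still <= all others?
  Min of remaining elements: -4
  New min = min(36, -4) = -4

Answer: -4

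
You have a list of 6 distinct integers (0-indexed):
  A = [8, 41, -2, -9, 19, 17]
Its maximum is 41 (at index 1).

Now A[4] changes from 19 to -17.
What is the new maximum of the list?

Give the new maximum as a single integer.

Answer: 41

Derivation:
Old max = 41 (at index 1)
Change: A[4] 19 -> -17
Changed element was NOT the old max.
  New max = max(old_max, new_val) = max(41, -17) = 41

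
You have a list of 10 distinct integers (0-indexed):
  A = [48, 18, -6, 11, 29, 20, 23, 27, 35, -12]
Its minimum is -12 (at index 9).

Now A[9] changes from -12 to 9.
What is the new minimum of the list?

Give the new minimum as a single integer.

Answer: -6

Derivation:
Old min = -12 (at index 9)
Change: A[9] -12 -> 9
Changed element WAS the min. Need to check: is 9 still <= all others?
  Min of remaining elements: -6
  New min = min(9, -6) = -6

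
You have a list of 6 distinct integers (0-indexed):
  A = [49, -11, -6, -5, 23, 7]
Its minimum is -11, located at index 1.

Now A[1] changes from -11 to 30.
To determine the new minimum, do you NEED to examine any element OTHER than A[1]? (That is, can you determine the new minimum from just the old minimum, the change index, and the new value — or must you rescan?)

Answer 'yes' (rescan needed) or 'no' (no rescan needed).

Answer: yes

Derivation:
Old min = -11 at index 1
Change at index 1: -11 -> 30
Index 1 WAS the min and new value 30 > old min -11. Must rescan other elements to find the new min.
Needs rescan: yes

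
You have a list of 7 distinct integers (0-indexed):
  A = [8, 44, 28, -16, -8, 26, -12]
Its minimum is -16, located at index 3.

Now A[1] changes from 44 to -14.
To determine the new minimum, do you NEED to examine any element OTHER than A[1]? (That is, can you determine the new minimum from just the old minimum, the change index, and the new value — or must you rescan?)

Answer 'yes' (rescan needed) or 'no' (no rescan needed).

Answer: no

Derivation:
Old min = -16 at index 3
Change at index 1: 44 -> -14
Index 1 was NOT the min. New min = min(-16, -14). No rescan of other elements needed.
Needs rescan: no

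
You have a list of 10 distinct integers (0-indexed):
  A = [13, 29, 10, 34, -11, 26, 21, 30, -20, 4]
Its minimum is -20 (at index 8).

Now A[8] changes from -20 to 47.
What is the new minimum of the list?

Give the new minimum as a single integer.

Answer: -11

Derivation:
Old min = -20 (at index 8)
Change: A[8] -20 -> 47
Changed element WAS the min. Need to check: is 47 still <= all others?
  Min of remaining elements: -11
  New min = min(47, -11) = -11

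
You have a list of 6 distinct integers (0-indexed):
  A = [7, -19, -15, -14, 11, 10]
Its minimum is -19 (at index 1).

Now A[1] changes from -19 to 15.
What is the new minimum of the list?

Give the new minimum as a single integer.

Old min = -19 (at index 1)
Change: A[1] -19 -> 15
Changed element WAS the min. Need to check: is 15 still <= all others?
  Min of remaining elements: -15
  New min = min(15, -15) = -15

Answer: -15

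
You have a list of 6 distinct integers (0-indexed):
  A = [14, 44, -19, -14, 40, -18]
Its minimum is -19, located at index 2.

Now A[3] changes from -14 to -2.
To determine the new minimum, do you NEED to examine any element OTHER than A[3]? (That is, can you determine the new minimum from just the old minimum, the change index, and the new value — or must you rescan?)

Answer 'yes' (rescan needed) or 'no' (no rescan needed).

Old min = -19 at index 2
Change at index 3: -14 -> -2
Index 3 was NOT the min. New min = min(-19, -2). No rescan of other elements needed.
Needs rescan: no

Answer: no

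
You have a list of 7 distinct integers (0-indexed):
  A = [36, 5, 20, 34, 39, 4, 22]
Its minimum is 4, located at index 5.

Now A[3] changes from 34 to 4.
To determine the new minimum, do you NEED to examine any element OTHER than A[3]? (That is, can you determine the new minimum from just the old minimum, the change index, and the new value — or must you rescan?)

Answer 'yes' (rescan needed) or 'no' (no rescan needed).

Old min = 4 at index 5
Change at index 3: 34 -> 4
Index 3 was NOT the min. New min = min(4, 4). No rescan of other elements needed.
Needs rescan: no

Answer: no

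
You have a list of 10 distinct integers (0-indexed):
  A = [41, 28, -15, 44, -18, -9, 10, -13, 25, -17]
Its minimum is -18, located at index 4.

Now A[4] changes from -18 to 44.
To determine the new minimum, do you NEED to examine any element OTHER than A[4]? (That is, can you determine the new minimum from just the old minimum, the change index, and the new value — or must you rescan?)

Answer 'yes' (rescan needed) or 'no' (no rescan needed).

Old min = -18 at index 4
Change at index 4: -18 -> 44
Index 4 WAS the min and new value 44 > old min -18. Must rescan other elements to find the new min.
Needs rescan: yes

Answer: yes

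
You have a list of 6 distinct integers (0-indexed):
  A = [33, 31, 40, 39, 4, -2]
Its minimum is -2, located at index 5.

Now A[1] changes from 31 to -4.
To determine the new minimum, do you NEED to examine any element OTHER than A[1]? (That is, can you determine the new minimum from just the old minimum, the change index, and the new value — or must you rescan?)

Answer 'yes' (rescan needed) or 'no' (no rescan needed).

Old min = -2 at index 5
Change at index 1: 31 -> -4
Index 1 was NOT the min. New min = min(-2, -4). No rescan of other elements needed.
Needs rescan: no

Answer: no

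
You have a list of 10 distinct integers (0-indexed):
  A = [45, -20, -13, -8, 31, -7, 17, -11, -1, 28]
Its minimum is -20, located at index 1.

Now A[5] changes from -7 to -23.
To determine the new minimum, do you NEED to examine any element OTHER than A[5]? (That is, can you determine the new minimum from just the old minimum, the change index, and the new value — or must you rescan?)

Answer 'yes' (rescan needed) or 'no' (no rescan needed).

Answer: no

Derivation:
Old min = -20 at index 1
Change at index 5: -7 -> -23
Index 5 was NOT the min. New min = min(-20, -23). No rescan of other elements needed.
Needs rescan: no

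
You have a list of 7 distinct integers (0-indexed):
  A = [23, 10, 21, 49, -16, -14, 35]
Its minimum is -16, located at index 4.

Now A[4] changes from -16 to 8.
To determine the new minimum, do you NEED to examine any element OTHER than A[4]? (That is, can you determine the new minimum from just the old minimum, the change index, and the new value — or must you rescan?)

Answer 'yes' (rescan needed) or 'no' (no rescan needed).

Answer: yes

Derivation:
Old min = -16 at index 4
Change at index 4: -16 -> 8
Index 4 WAS the min and new value 8 > old min -16. Must rescan other elements to find the new min.
Needs rescan: yes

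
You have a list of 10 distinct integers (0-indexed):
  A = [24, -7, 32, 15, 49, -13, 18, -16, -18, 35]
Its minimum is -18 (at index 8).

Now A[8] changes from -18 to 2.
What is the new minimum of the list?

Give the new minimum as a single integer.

Answer: -16

Derivation:
Old min = -18 (at index 8)
Change: A[8] -18 -> 2
Changed element WAS the min. Need to check: is 2 still <= all others?
  Min of remaining elements: -16
  New min = min(2, -16) = -16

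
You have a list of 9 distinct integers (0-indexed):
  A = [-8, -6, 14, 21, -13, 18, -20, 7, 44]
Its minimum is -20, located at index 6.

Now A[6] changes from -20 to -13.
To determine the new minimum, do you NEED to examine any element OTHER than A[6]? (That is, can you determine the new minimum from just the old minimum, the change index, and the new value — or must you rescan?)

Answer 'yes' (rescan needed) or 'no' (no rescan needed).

Answer: yes

Derivation:
Old min = -20 at index 6
Change at index 6: -20 -> -13
Index 6 WAS the min and new value -13 > old min -20. Must rescan other elements to find the new min.
Needs rescan: yes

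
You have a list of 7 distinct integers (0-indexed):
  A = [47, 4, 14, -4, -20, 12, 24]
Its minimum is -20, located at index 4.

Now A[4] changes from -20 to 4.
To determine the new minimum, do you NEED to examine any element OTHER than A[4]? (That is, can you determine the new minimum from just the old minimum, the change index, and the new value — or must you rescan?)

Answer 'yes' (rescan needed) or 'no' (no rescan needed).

Old min = -20 at index 4
Change at index 4: -20 -> 4
Index 4 WAS the min and new value 4 > old min -20. Must rescan other elements to find the new min.
Needs rescan: yes

Answer: yes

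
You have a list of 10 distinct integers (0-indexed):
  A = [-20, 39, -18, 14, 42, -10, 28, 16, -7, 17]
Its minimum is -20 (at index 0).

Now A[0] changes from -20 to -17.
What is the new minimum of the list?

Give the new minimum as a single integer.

Old min = -20 (at index 0)
Change: A[0] -20 -> -17
Changed element WAS the min. Need to check: is -17 still <= all others?
  Min of remaining elements: -18
  New min = min(-17, -18) = -18

Answer: -18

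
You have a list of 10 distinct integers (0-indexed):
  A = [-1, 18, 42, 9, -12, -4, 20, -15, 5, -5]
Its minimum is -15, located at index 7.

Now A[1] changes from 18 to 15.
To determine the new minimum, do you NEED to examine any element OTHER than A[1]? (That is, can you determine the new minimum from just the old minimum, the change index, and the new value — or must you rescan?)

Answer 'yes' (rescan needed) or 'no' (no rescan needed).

Answer: no

Derivation:
Old min = -15 at index 7
Change at index 1: 18 -> 15
Index 1 was NOT the min. New min = min(-15, 15). No rescan of other elements needed.
Needs rescan: no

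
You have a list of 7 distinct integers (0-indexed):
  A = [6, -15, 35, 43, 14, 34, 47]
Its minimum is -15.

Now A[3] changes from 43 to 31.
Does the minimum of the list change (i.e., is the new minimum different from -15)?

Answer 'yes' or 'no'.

Answer: no

Derivation:
Old min = -15
Change: A[3] 43 -> 31
Changed element was NOT the min; min changes only if 31 < -15.
New min = -15; changed? no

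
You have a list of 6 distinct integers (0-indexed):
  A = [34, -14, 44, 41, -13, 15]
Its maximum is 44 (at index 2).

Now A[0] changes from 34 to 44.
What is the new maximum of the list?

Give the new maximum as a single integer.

Answer: 44

Derivation:
Old max = 44 (at index 2)
Change: A[0] 34 -> 44
Changed element was NOT the old max.
  New max = max(old_max, new_val) = max(44, 44) = 44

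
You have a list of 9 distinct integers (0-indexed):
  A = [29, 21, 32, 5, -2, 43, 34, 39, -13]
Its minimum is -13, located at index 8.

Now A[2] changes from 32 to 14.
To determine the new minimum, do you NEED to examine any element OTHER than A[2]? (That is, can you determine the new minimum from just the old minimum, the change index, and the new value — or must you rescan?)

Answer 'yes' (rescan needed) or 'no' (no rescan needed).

Old min = -13 at index 8
Change at index 2: 32 -> 14
Index 2 was NOT the min. New min = min(-13, 14). No rescan of other elements needed.
Needs rescan: no

Answer: no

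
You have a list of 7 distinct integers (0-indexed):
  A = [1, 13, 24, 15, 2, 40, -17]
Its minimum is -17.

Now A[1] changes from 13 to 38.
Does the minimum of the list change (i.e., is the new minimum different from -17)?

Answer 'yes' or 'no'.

Old min = -17
Change: A[1] 13 -> 38
Changed element was NOT the min; min changes only if 38 < -17.
New min = -17; changed? no

Answer: no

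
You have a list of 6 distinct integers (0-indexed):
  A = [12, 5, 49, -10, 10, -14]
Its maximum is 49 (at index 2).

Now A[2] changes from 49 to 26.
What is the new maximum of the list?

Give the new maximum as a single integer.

Old max = 49 (at index 2)
Change: A[2] 49 -> 26
Changed element WAS the max -> may need rescan.
  Max of remaining elements: 12
  New max = max(26, 12) = 26

Answer: 26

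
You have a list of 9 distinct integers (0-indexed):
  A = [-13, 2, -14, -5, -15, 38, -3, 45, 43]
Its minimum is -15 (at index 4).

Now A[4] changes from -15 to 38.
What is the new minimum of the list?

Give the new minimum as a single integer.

Answer: -14

Derivation:
Old min = -15 (at index 4)
Change: A[4] -15 -> 38
Changed element WAS the min. Need to check: is 38 still <= all others?
  Min of remaining elements: -14
  New min = min(38, -14) = -14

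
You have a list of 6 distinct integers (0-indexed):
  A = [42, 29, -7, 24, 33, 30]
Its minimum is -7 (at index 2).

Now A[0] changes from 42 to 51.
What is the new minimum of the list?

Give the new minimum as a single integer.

Old min = -7 (at index 2)
Change: A[0] 42 -> 51
Changed element was NOT the old min.
  New min = min(old_min, new_val) = min(-7, 51) = -7

Answer: -7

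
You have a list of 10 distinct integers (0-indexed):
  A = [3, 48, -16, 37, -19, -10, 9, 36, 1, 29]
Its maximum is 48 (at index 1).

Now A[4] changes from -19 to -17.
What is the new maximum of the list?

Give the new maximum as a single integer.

Old max = 48 (at index 1)
Change: A[4] -19 -> -17
Changed element was NOT the old max.
  New max = max(old_max, new_val) = max(48, -17) = 48

Answer: 48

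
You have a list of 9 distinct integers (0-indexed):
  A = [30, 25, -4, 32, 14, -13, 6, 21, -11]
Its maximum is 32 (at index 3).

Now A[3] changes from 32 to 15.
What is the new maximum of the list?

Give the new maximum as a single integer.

Old max = 32 (at index 3)
Change: A[3] 32 -> 15
Changed element WAS the max -> may need rescan.
  Max of remaining elements: 30
  New max = max(15, 30) = 30

Answer: 30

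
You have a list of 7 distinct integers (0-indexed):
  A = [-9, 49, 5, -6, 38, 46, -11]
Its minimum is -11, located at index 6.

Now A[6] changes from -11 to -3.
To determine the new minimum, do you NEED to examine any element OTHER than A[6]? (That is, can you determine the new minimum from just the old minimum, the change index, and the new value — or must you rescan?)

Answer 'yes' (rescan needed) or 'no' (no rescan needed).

Old min = -11 at index 6
Change at index 6: -11 -> -3
Index 6 WAS the min and new value -3 > old min -11. Must rescan other elements to find the new min.
Needs rescan: yes

Answer: yes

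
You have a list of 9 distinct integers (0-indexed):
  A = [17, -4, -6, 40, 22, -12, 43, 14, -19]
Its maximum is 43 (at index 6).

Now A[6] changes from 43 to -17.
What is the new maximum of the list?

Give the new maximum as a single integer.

Old max = 43 (at index 6)
Change: A[6] 43 -> -17
Changed element WAS the max -> may need rescan.
  Max of remaining elements: 40
  New max = max(-17, 40) = 40

Answer: 40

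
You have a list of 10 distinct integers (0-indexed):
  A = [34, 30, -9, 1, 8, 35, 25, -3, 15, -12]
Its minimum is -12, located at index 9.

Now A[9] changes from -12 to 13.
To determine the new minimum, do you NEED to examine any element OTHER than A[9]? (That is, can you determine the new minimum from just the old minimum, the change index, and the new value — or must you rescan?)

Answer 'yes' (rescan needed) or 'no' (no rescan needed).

Answer: yes

Derivation:
Old min = -12 at index 9
Change at index 9: -12 -> 13
Index 9 WAS the min and new value 13 > old min -12. Must rescan other elements to find the new min.
Needs rescan: yes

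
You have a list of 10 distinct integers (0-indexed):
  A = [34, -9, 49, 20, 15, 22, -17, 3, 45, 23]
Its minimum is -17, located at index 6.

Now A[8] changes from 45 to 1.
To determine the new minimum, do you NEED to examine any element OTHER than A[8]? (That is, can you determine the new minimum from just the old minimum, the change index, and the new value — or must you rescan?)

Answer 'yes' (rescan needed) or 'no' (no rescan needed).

Answer: no

Derivation:
Old min = -17 at index 6
Change at index 8: 45 -> 1
Index 8 was NOT the min. New min = min(-17, 1). No rescan of other elements needed.
Needs rescan: no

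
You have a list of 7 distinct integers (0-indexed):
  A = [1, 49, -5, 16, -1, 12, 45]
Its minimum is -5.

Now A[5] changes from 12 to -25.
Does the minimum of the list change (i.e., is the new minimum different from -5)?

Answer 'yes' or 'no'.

Old min = -5
Change: A[5] 12 -> -25
Changed element was NOT the min; min changes only if -25 < -5.
New min = -25; changed? yes

Answer: yes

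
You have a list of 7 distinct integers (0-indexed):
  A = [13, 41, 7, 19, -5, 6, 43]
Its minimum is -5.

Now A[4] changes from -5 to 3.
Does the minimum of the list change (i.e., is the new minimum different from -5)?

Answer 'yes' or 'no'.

Answer: yes

Derivation:
Old min = -5
Change: A[4] -5 -> 3
Changed element was the min; new min must be rechecked.
New min = 3; changed? yes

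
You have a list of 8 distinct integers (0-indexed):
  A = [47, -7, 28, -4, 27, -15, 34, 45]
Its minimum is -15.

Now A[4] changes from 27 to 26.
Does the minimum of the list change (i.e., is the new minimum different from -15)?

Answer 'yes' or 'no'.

Answer: no

Derivation:
Old min = -15
Change: A[4] 27 -> 26
Changed element was NOT the min; min changes only if 26 < -15.
New min = -15; changed? no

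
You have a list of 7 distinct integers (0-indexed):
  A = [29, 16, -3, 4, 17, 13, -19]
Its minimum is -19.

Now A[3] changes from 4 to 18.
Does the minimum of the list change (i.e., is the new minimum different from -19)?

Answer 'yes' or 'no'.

Answer: no

Derivation:
Old min = -19
Change: A[3] 4 -> 18
Changed element was NOT the min; min changes only if 18 < -19.
New min = -19; changed? no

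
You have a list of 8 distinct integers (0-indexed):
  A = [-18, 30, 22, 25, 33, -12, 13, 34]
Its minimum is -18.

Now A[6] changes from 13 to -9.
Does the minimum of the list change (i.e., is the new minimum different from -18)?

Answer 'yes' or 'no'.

Old min = -18
Change: A[6] 13 -> -9
Changed element was NOT the min; min changes only if -9 < -18.
New min = -18; changed? no

Answer: no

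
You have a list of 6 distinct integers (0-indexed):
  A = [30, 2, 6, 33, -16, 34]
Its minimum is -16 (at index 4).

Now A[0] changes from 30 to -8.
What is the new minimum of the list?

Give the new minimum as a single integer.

Old min = -16 (at index 4)
Change: A[0] 30 -> -8
Changed element was NOT the old min.
  New min = min(old_min, new_val) = min(-16, -8) = -16

Answer: -16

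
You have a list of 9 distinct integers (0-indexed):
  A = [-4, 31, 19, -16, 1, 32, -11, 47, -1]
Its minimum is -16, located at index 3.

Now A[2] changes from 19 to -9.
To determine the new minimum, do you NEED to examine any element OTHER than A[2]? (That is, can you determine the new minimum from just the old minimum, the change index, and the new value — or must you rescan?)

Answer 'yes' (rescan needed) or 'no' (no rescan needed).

Answer: no

Derivation:
Old min = -16 at index 3
Change at index 2: 19 -> -9
Index 2 was NOT the min. New min = min(-16, -9). No rescan of other elements needed.
Needs rescan: no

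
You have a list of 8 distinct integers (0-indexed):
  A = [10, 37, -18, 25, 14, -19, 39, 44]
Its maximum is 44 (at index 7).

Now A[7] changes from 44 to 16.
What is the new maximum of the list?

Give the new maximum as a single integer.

Answer: 39

Derivation:
Old max = 44 (at index 7)
Change: A[7] 44 -> 16
Changed element WAS the max -> may need rescan.
  Max of remaining elements: 39
  New max = max(16, 39) = 39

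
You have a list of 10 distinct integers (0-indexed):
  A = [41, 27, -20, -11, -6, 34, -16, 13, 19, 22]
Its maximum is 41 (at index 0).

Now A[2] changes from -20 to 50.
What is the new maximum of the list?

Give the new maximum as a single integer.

Old max = 41 (at index 0)
Change: A[2] -20 -> 50
Changed element was NOT the old max.
  New max = max(old_max, new_val) = max(41, 50) = 50

Answer: 50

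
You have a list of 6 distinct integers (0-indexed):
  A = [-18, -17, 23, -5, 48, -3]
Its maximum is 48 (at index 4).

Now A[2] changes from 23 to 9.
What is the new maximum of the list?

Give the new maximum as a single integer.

Old max = 48 (at index 4)
Change: A[2] 23 -> 9
Changed element was NOT the old max.
  New max = max(old_max, new_val) = max(48, 9) = 48

Answer: 48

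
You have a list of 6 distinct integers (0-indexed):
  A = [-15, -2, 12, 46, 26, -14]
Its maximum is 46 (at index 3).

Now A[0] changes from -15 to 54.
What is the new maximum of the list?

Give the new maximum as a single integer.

Answer: 54

Derivation:
Old max = 46 (at index 3)
Change: A[0] -15 -> 54
Changed element was NOT the old max.
  New max = max(old_max, new_val) = max(46, 54) = 54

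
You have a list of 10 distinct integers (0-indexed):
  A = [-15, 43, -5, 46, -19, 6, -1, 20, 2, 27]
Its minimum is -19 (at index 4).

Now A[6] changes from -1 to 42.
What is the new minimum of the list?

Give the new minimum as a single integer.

Answer: -19

Derivation:
Old min = -19 (at index 4)
Change: A[6] -1 -> 42
Changed element was NOT the old min.
  New min = min(old_min, new_val) = min(-19, 42) = -19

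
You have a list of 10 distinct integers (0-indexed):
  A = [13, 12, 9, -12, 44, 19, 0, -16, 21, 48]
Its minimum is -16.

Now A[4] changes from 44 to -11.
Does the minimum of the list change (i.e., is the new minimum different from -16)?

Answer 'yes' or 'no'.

Answer: no

Derivation:
Old min = -16
Change: A[4] 44 -> -11
Changed element was NOT the min; min changes only if -11 < -16.
New min = -16; changed? no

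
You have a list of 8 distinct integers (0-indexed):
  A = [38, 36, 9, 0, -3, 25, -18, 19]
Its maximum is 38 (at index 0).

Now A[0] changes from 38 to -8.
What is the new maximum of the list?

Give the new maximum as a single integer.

Answer: 36

Derivation:
Old max = 38 (at index 0)
Change: A[0] 38 -> -8
Changed element WAS the max -> may need rescan.
  Max of remaining elements: 36
  New max = max(-8, 36) = 36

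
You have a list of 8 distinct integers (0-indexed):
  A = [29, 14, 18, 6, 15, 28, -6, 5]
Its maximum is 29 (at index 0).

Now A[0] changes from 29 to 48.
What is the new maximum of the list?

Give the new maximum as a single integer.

Answer: 48

Derivation:
Old max = 29 (at index 0)
Change: A[0] 29 -> 48
Changed element WAS the max -> may need rescan.
  Max of remaining elements: 28
  New max = max(48, 28) = 48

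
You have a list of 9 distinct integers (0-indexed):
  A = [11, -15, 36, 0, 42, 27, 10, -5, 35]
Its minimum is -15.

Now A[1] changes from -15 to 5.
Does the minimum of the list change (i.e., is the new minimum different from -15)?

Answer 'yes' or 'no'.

Old min = -15
Change: A[1] -15 -> 5
Changed element was the min; new min must be rechecked.
New min = -5; changed? yes

Answer: yes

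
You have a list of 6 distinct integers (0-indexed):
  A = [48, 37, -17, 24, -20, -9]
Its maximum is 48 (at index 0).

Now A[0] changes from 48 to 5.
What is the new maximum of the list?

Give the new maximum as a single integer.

Answer: 37

Derivation:
Old max = 48 (at index 0)
Change: A[0] 48 -> 5
Changed element WAS the max -> may need rescan.
  Max of remaining elements: 37
  New max = max(5, 37) = 37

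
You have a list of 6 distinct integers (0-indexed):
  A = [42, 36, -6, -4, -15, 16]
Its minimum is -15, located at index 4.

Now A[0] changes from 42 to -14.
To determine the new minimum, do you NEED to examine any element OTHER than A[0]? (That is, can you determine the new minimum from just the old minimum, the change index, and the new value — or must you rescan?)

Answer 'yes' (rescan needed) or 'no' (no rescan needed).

Old min = -15 at index 4
Change at index 0: 42 -> -14
Index 0 was NOT the min. New min = min(-15, -14). No rescan of other elements needed.
Needs rescan: no

Answer: no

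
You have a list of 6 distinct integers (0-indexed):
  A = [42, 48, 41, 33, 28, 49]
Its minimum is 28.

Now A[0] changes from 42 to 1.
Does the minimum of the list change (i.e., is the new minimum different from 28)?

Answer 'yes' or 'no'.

Old min = 28
Change: A[0] 42 -> 1
Changed element was NOT the min; min changes only if 1 < 28.
New min = 1; changed? yes

Answer: yes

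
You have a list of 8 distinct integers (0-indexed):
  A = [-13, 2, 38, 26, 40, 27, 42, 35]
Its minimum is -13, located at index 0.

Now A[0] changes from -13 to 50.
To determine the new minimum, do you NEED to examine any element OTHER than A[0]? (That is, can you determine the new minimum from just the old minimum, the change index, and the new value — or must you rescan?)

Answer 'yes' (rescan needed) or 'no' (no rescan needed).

Answer: yes

Derivation:
Old min = -13 at index 0
Change at index 0: -13 -> 50
Index 0 WAS the min and new value 50 > old min -13. Must rescan other elements to find the new min.
Needs rescan: yes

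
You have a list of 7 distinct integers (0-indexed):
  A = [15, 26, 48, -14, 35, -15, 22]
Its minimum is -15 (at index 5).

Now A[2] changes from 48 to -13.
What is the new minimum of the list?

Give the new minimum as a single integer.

Answer: -15

Derivation:
Old min = -15 (at index 5)
Change: A[2] 48 -> -13
Changed element was NOT the old min.
  New min = min(old_min, new_val) = min(-15, -13) = -15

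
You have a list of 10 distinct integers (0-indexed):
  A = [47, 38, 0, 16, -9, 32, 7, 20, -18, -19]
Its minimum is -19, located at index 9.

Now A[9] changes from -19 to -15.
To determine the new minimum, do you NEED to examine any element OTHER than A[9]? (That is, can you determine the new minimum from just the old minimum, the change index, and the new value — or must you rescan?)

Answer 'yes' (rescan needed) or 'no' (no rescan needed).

Answer: yes

Derivation:
Old min = -19 at index 9
Change at index 9: -19 -> -15
Index 9 WAS the min and new value -15 > old min -19. Must rescan other elements to find the new min.
Needs rescan: yes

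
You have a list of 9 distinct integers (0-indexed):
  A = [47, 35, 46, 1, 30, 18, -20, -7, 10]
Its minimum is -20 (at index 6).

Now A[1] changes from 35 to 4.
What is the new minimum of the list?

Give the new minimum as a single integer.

Answer: -20

Derivation:
Old min = -20 (at index 6)
Change: A[1] 35 -> 4
Changed element was NOT the old min.
  New min = min(old_min, new_val) = min(-20, 4) = -20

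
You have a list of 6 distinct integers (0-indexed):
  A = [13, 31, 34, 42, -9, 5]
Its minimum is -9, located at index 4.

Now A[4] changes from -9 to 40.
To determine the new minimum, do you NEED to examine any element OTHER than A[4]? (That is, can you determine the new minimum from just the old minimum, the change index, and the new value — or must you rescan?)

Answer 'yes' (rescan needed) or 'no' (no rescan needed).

Answer: yes

Derivation:
Old min = -9 at index 4
Change at index 4: -9 -> 40
Index 4 WAS the min and new value 40 > old min -9. Must rescan other elements to find the new min.
Needs rescan: yes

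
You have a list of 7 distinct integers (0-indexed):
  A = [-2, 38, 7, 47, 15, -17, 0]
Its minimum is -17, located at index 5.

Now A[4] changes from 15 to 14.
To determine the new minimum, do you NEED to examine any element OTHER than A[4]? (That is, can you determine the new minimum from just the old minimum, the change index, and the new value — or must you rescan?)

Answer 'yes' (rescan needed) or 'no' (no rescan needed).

Answer: no

Derivation:
Old min = -17 at index 5
Change at index 4: 15 -> 14
Index 4 was NOT the min. New min = min(-17, 14). No rescan of other elements needed.
Needs rescan: no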